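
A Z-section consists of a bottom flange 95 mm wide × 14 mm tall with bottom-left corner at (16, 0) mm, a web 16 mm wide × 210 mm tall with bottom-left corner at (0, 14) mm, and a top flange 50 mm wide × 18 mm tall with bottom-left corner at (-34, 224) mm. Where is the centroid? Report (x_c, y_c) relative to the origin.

bottom flange: A = 95 × 14 = 1330.00, centroid at (63.50, 7.00).
web: A = 16 × 210 = 3360.00, centroid at (8.00, 119.00).
top flange: A = 50 × 18 = 900.00, centroid at (-9.00, 233.00).
ΣA = 5590.00 mm²
ΣAx_c = (1330.00)(63.50) + (3360.00)(8.00) + (900.00)(-9.00) = 103235.00 mm³
ΣAy_c = (1330.00)(7.00) + (3360.00)(119.00) + (900.00)(233.00) = 618850.00 mm³
x_c = 103235.00 / 5590.00 = 18.47 mm
y_c = 618850.00 / 5590.00 = 110.71 mm

x_c = 18.47 mm, y_c = 110.71 mm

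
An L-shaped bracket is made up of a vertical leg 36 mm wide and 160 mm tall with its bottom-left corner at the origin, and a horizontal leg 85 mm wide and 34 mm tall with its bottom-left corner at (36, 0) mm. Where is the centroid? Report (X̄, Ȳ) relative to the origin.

vertical leg: A = 36 × 160 = 5760.00, centroid at (18.00, 80.00).
horizontal leg: A = 85 × 34 = 2890.00, centroid at (78.50, 17.00).
ΣA = 8650.00 mm², ΣAX̄ = 330545.00 mm³, ΣAȲ = 509930.00 mm³.
X̄ = 330545.00/8650.00 = 38.21 mm; Ȳ = 509930.00/8650.00 = 58.95 mm.

X̄ = 38.21 mm, Ȳ = 58.95 mm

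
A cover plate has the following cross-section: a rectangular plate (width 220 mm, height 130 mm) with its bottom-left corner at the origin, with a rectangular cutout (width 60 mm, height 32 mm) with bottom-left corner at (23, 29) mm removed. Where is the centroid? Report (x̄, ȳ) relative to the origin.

plate: A = 220 × 130 = 28600.00, centroid at (110.00, 65.00).
hole: A = −(60 × 32) = -1920.00, centroid at (53.00, 45.00).
ΣA = 26680.00 mm², ΣAx̄ = 3044240.00 mm³, ΣAȳ = 1772600.00 mm³.
x̄ = 3044240.00/26680.00 = 114.10 mm; ȳ = 1772600.00/26680.00 = 66.44 mm.

x̄ = 114.10 mm, ȳ = 66.44 mm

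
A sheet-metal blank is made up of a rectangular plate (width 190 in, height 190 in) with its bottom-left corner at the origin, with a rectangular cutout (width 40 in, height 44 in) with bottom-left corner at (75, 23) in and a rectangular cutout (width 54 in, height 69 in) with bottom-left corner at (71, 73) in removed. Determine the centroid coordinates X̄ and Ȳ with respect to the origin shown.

Part | A | x̄ᵢ | ȳᵢ | A·x̄ᵢ | A·ȳᵢ
plate | 36100.00 | 95.00 | 95.00 | 3429500.00 | 3429500.00
hole 1 | -1760.00 | 95.00 | 45.00 | -167200.00 | -79200.00
hole 2 | -3726.00 | 98.00 | 107.50 | -365148.00 | -400545.00
Σ | 30614.00 |  |  | 2897152.00 | 2949755.00
X̄ = 2897152.00 / 30614.00 = 94.63 in
Ȳ = 2949755.00 / 30614.00 = 96.35 in

X̄ = 94.63 in, Ȳ = 96.35 in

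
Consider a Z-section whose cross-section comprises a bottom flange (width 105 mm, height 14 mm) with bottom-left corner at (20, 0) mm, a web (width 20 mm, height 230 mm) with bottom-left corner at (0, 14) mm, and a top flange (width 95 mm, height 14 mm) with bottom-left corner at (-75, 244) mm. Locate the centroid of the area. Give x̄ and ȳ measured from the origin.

x̄ = 15.68 mm, ȳ = 126.69 mm

bottom flange: A = 105 × 14 = 1470.00, centroid at (72.50, 7.00).
web: A = 20 × 230 = 4600.00, centroid at (10.00, 129.00).
top flange: A = 95 × 14 = 1330.00, centroid at (-27.50, 251.00).
ΣA = 7400.00 mm²
ΣAx̄ = (1470.00)(72.50) + (4600.00)(10.00) + (1330.00)(-27.50) = 116000.00 mm³
ΣAȳ = (1470.00)(7.00) + (4600.00)(129.00) + (1330.00)(251.00) = 937520.00 mm³
x̄ = 116000.00 / 7400.00 = 15.68 mm
ȳ = 937520.00 / 7400.00 = 126.69 mm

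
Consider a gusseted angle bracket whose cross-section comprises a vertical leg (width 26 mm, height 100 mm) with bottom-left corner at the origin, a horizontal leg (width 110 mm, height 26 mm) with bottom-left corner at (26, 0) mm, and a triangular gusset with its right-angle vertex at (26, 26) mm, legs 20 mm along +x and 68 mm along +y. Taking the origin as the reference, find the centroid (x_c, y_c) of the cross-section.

x_c = 46.85 mm, y_c = 32.62 mm

vertical leg: A = 26 × 100 = 2600.00, centroid at (13.00, 50.00).
horizontal leg: A = 110 × 26 = 2860.00, centroid at (81.00, 13.00).
gusset: A = ½·20·68 = 680.00, centroid at (32.67, 48.67).
ΣA = 6140.00 mm², ΣAx_c = 287673.33 mm³, ΣAy_c = 200273.33 mm³.
x_c = 287673.33/6140.00 = 46.85 mm; y_c = 200273.33/6140.00 = 32.62 mm.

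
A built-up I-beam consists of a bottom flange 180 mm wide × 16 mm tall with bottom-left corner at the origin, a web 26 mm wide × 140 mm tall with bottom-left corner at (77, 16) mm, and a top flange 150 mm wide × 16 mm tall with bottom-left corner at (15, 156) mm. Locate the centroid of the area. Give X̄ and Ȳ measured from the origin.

X̄ = 90.00 mm, Ȳ = 81.80 mm

Part | A | x̄ᵢ | ȳᵢ | A·x̄ᵢ | A·ȳᵢ
bottom flange | 2880.00 | 90.00 | 8.00 | 259200.00 | 23040.00
web | 3640.00 | 90.00 | 86.00 | 327600.00 | 313040.00
top flange | 2400.00 | 90.00 | 164.00 | 216000.00 | 393600.00
Σ | 8920.00 |  |  | 802800.00 | 729680.00
X̄ = 802800.00 / 8920.00 = 90.00 mm
Ȳ = 729680.00 / 8920.00 = 81.80 mm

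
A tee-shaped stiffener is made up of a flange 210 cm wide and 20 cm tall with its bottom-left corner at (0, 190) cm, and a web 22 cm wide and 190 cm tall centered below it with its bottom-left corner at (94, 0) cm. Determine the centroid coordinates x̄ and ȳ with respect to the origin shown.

web: A = 22 × 190 = 4180.00, centroid at (105.00, 95.00).
flange: A = 210 × 20 = 4200.00, centroid at (105.00, 200.00).
ΣA = 8380.00 cm², ΣAx̄ = 879900.00 cm³, ΣAȳ = 1237100.00 cm³.
x̄ = 879900.00/8380.00 = 105.00 cm; ȳ = 1237100.00/8380.00 = 147.63 cm.

x̄ = 105.00 cm, ȳ = 147.63 cm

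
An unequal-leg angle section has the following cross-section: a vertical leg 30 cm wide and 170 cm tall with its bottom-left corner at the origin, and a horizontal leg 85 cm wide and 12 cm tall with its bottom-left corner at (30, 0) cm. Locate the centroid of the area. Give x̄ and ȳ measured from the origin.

vertical leg: A = 30 × 170 = 5100.00, centroid at (15.00, 85.00).
horizontal leg: A = 85 × 12 = 1020.00, centroid at (72.50, 6.00).
ΣA = 6120.00 cm²
ΣAx̄ = (5100.00)(15.00) + (1020.00)(72.50) = 150450.00 cm³
ΣAȳ = (5100.00)(85.00) + (1020.00)(6.00) = 439620.00 cm³
x̄ = 150450.00 / 6120.00 = 24.58 cm
ȳ = 439620.00 / 6120.00 = 71.83 cm

x̄ = 24.58 cm, ȳ = 71.83 cm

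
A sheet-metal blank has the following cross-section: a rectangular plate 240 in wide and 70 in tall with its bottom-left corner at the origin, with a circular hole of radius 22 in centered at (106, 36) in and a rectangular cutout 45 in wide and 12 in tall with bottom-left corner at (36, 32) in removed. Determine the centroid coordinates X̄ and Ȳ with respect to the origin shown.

X̄ = 123.70 in, Ȳ = 34.79 in

Part | A | x̄ᵢ | ȳᵢ | A·x̄ᵢ | A·ȳᵢ
plate | 16800.00 | 120.00 | 35.00 | 2016000.00 | 588000.00
hole 1 | -1520.53 | 106.00 | 36.00 | -161176.27 | -54739.11
hole 2 | -540.00 | 58.50 | 38.00 | -31590.00 | -20520.00
Σ | 14739.47 |  |  | 1823233.73 | 512740.89
X̄ = 1823233.73 / 14739.47 = 123.70 in
Ȳ = 512740.89 / 14739.47 = 34.79 in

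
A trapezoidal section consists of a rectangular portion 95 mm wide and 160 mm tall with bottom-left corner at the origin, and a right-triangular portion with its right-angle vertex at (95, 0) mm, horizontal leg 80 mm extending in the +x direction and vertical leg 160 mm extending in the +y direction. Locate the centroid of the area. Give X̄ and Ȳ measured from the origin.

X̄ = 69.48 mm, Ȳ = 72.10 mm

Part | A | x̄ᵢ | ȳᵢ | A·x̄ᵢ | A·ȳᵢ
rectangular portion | 15200.00 | 47.50 | 80.00 | 722000.00 | 1216000.00
triangular portion | 6400.00 | 121.67 | 53.33 | 778666.67 | 341333.33
Σ | 21600.00 |  |  | 1500666.67 | 1557333.33
X̄ = 1500666.67 / 21600.00 = 69.48 mm
Ȳ = 1557333.33 / 21600.00 = 72.10 mm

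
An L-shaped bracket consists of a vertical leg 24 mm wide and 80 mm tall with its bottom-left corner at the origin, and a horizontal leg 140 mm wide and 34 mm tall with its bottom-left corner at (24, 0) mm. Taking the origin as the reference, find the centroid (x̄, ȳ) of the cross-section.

x̄ = 70.43 mm, ȳ = 23.61 mm

Part | A | x̄ᵢ | ȳᵢ | A·x̄ᵢ | A·ȳᵢ
vertical leg | 1920.00 | 12.00 | 40.00 | 23040.00 | 76800.00
horizontal leg | 4760.00 | 94.00 | 17.00 | 447440.00 | 80920.00
Σ | 6680.00 |  |  | 470480.00 | 157720.00
x̄ = 470480.00 / 6680.00 = 70.43 mm
ȳ = 157720.00 / 6680.00 = 23.61 mm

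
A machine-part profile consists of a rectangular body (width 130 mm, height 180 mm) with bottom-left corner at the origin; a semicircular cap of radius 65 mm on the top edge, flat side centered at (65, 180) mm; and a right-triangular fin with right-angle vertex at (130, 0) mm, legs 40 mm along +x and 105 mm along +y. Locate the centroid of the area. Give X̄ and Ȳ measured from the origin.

rectangular body: A = 130 × 180 = 23400.00, centroid at (65.00, 90.00).
semicircular top: A = ½π·65² = 6636.61, centroid at (65.00, 207.59).
triangular fin: A = ½·40·105 = 2100.00, centroid at (143.33, 35.00).
ΣA = 32136.61 mm²
ΣAX̄ = (23400.00)(65.00) + (6636.61)(65.00) + (2100.00)(143.33) = 2253379.94 mm³
ΣAȲ = (23400.00)(90.00) + (6636.61)(207.59) + (2100.00)(35.00) = 3557173.94 mm³
X̄ = 2253379.94 / 32136.61 = 70.12 mm
Ȳ = 3557173.94 / 32136.61 = 110.69 mm

X̄ = 70.12 mm, Ȳ = 110.69 mm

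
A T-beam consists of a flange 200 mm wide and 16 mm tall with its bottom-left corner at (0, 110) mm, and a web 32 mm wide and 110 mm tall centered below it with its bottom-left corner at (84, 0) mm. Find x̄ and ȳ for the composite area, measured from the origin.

x̄ = 100.00 mm, ȳ = 85.00 mm

web: A = 32 × 110 = 3520.00, centroid at (100.00, 55.00).
flange: A = 200 × 16 = 3200.00, centroid at (100.00, 118.00).
ΣA = 6720.00 mm², ΣAx̄ = 672000.00 mm³, ΣAȳ = 571200.00 mm³.
x̄ = 672000.00/6720.00 = 100.00 mm; ȳ = 571200.00/6720.00 = 85.00 mm.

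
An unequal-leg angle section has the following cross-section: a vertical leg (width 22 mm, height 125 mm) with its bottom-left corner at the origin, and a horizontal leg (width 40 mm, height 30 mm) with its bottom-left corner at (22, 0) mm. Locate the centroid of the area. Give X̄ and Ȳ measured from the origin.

X̄ = 20.42 mm, Ȳ = 48.07 mm

Part | A | x̄ᵢ | ȳᵢ | A·x̄ᵢ | A·ȳᵢ
vertical leg | 2750.00 | 11.00 | 62.50 | 30250.00 | 171875.00
horizontal leg | 1200.00 | 42.00 | 15.00 | 50400.00 | 18000.00
Σ | 3950.00 |  |  | 80650.00 | 189875.00
X̄ = 80650.00 / 3950.00 = 20.42 mm
Ȳ = 189875.00 / 3950.00 = 48.07 mm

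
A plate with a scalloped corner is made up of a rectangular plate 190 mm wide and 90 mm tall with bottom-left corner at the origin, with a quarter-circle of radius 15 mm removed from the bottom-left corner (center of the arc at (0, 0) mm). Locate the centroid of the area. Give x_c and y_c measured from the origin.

Part | A | x̄ᵢ | ȳᵢ | A·x̄ᵢ | A·ȳᵢ
plate | 17100.00 | 95.00 | 45.00 | 1624500.00 | 769500.00
removed quarter-circle | -176.71 | 6.37 | 6.37 | -1125.00 | -1125.00
Σ | 16923.29 |  |  | 1623375.00 | 768375.00
x_c = 1623375.00 / 16923.29 = 95.93 mm
y_c = 768375.00 / 16923.29 = 45.40 mm

x_c = 95.93 mm, y_c = 45.40 mm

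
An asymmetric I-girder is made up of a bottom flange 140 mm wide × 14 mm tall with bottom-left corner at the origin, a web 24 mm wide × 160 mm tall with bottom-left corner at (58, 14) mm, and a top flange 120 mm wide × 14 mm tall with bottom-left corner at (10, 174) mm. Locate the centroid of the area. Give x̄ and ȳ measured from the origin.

Part | A | x̄ᵢ | ȳᵢ | A·x̄ᵢ | A·ȳᵢ
bottom flange | 1960.00 | 70.00 | 7.00 | 137200.00 | 13720.00
web | 3840.00 | 70.00 | 94.00 | 268800.00 | 360960.00
top flange | 1680.00 | 70.00 | 181.00 | 117600.00 | 304080.00
Σ | 7480.00 |  |  | 523600.00 | 678760.00
x̄ = 523600.00 / 7480.00 = 70.00 mm
ȳ = 678760.00 / 7480.00 = 90.74 mm

x̄ = 70.00 mm, ȳ = 90.74 mm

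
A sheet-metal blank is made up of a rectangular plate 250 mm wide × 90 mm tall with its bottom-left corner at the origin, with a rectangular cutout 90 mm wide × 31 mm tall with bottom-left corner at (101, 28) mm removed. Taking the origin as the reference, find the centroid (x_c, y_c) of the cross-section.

plate: A = 250 × 90 = 22500.00, centroid at (125.00, 45.00).
hole: A = −(90 × 31) = -2790.00, centroid at (146.00, 43.50).
ΣA = 19710.00 mm², ΣAx_c = 2405160.00 mm³, ΣAy_c = 891135.00 mm³.
x_c = 2405160.00/19710.00 = 122.03 mm; y_c = 891135.00/19710.00 = 45.21 mm.

x_c = 122.03 mm, y_c = 45.21 mm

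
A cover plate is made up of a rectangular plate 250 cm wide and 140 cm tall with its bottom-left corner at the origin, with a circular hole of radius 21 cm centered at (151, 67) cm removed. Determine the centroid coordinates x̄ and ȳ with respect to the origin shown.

plate: A = 250 × 140 = 35000.00, centroid at (125.00, 70.00).
hole: A = −π·21² = -1385.44, centroid at (151.00, 67.00).
ΣA = 33614.56 cm²
ΣAx̄ = (35000.00)(125.00) + (-1385.44)(151.00) = 4165798.20 cm³
ΣAȳ = (35000.00)(70.00) + (-1385.44)(67.00) = 2357175.36 cm³
x̄ = 4165798.20 / 33614.56 = 123.93 cm
ȳ = 2357175.36 / 33614.56 = 70.12 cm

x̄ = 123.93 cm, ȳ = 70.12 cm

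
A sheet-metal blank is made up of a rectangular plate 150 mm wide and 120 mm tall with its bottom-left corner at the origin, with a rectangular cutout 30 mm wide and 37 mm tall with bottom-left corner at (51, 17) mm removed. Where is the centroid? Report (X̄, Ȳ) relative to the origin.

X̄ = 75.59 mm, Ȳ = 61.61 mm

plate: A = 150 × 120 = 18000.00, centroid at (75.00, 60.00).
hole: A = −(30 × 37) = -1110.00, centroid at (66.00, 35.50).
ΣA = 16890.00 mm²
ΣAX̄ = (18000.00)(75.00) + (-1110.00)(66.00) = 1276740.00 mm³
ΣAȲ = (18000.00)(60.00) + (-1110.00)(35.50) = 1040595.00 mm³
X̄ = 1276740.00 / 16890.00 = 75.59 mm
Ȳ = 1040595.00 / 16890.00 = 61.61 mm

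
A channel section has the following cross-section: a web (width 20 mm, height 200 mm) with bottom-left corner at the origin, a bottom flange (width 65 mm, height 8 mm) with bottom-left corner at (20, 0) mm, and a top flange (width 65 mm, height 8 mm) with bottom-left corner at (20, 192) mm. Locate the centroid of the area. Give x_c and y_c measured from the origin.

web: A = 20 × 200 = 4000.00, centroid at (10.00, 100.00).
bottom flange: A = 65 × 8 = 520.00, centroid at (52.50, 4.00).
top flange: A = 65 × 8 = 520.00, centroid at (52.50, 196.00).
ΣA = 5040.00 mm², ΣAx_c = 94600.00 mm³, ΣAy_c = 504000.00 mm³.
x_c = 94600.00/5040.00 = 18.77 mm; y_c = 504000.00/5040.00 = 100.00 mm.

x_c = 18.77 mm, y_c = 100.00 mm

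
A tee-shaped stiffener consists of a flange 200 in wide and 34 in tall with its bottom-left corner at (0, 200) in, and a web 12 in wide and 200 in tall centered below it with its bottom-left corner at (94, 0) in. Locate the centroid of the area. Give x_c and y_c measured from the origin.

x_c = 100.00 in, y_c = 186.48 in

Part | A | x̄ᵢ | ȳᵢ | A·x̄ᵢ | A·ȳᵢ
web | 2400.00 | 100.00 | 100.00 | 240000.00 | 240000.00
flange | 6800.00 | 100.00 | 217.00 | 680000.00 | 1475600.00
Σ | 9200.00 |  |  | 920000.00 | 1715600.00
x_c = 920000.00 / 9200.00 = 100.00 in
y_c = 1715600.00 / 9200.00 = 186.48 in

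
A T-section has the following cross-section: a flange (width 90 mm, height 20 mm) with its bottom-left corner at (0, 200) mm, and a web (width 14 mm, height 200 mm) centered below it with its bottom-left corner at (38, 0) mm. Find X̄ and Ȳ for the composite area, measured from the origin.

web: A = 14 × 200 = 2800.00, centroid at (45.00, 100.00).
flange: A = 90 × 20 = 1800.00, centroid at (45.00, 210.00).
ΣA = 4600.00 mm², ΣAX̄ = 207000.00 mm³, ΣAȲ = 658000.00 mm³.
X̄ = 207000.00/4600.00 = 45.00 mm; Ȳ = 658000.00/4600.00 = 143.04 mm.

X̄ = 45.00 mm, Ȳ = 143.04 mm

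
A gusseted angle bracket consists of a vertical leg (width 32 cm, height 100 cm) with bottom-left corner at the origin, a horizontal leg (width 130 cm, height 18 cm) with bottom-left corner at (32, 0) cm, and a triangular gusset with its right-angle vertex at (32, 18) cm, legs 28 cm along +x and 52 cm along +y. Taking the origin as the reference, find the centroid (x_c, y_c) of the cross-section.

x_c = 49.18 cm, y_c = 32.99 cm

vertical leg: A = 32 × 100 = 3200.00, centroid at (16.00, 50.00).
horizontal leg: A = 130 × 18 = 2340.00, centroid at (97.00, 9.00).
gusset: A = ½·28·52 = 728.00, centroid at (41.33, 35.33).
ΣA = 6268.00 cm²
ΣAx_c = (3200.00)(16.00) + (2340.00)(97.00) + (728.00)(41.33) = 308270.67 cm³
ΣAy_c = (3200.00)(50.00) + (2340.00)(9.00) + (728.00)(35.33) = 206782.67 cm³
x_c = 308270.67 / 6268.00 = 49.18 cm
y_c = 206782.67 / 6268.00 = 32.99 cm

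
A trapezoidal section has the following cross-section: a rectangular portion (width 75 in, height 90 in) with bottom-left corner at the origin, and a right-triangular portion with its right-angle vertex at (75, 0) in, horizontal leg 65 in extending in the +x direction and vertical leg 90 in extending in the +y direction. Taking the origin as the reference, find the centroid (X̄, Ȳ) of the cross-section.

rectangular portion: A = 75 × 90 = 6750.00, centroid at (37.50, 45.00).
triangular portion: A = ½·65·90 = 2925.00, centroid at (96.67, 30.00).
ΣA = 9675.00 in², ΣAX̄ = 535875.00 in³, ΣAȲ = 391500.00 in³.
X̄ = 535875.00/9675.00 = 55.39 in; Ȳ = 391500.00/9675.00 = 40.47 in.

X̄ = 55.39 in, Ȳ = 40.47 in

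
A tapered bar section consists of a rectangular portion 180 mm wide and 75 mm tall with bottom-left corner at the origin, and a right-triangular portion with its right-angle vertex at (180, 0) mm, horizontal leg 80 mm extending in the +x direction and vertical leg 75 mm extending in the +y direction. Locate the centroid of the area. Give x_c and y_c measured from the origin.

x_c = 111.21 mm, y_c = 35.23 mm

Part | A | x̄ᵢ | ȳᵢ | A·x̄ᵢ | A·ȳᵢ
rectangular portion | 13500.00 | 90.00 | 37.50 | 1215000.00 | 506250.00
triangular portion | 3000.00 | 206.67 | 25.00 | 620000.00 | 75000.00
Σ | 16500.00 |  |  | 1835000.00 | 581250.00
x_c = 1835000.00 / 16500.00 = 111.21 mm
y_c = 581250.00 / 16500.00 = 35.23 mm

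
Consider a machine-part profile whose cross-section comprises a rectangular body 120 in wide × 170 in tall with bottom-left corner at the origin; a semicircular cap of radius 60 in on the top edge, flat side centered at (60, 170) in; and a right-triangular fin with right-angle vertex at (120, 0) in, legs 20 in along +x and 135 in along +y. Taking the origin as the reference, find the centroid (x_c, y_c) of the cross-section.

Part | A | x̄ᵢ | ȳᵢ | A·x̄ᵢ | A·ȳᵢ
rectangular body | 20400.00 | 60.00 | 85.00 | 1224000.00 | 1734000.00
semicircular top | 5654.87 | 60.00 | 195.46 | 339292.01 | 1105327.35
triangular fin | 1350.00 | 126.67 | 45.00 | 171000.00 | 60750.00
Σ | 27404.87 |  |  | 1734292.01 | 2900077.35
x_c = 1734292.01 / 27404.87 = 63.28 in
y_c = 2900077.35 / 27404.87 = 105.82 in

x_c = 63.28 in, y_c = 105.82 in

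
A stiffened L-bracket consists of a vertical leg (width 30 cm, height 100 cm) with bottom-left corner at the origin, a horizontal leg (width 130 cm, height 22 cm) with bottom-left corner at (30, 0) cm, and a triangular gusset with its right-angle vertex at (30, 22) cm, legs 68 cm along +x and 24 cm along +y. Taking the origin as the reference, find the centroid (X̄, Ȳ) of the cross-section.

X̄ = 53.88 cm, Ȳ = 30.85 cm

vertical leg: A = 30 × 100 = 3000.00, centroid at (15.00, 50.00).
horizontal leg: A = 130 × 22 = 2860.00, centroid at (95.00, 11.00).
gusset: A = ½·68·24 = 816.00, centroid at (52.67, 30.00).
ΣA = 6676.00 cm², ΣAX̄ = 359676.00 cm³, ΣAȲ = 205940.00 cm³.
X̄ = 359676.00/6676.00 = 53.88 cm; Ȳ = 205940.00/6676.00 = 30.85 cm.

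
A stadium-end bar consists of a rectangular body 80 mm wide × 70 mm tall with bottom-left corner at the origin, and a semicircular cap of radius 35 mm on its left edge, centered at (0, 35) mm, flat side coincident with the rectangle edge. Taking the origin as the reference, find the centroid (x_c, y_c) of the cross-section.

x_c = 25.97 mm, y_c = 35.00 mm

Part | A | x̄ᵢ | ȳᵢ | A·x̄ᵢ | A·ȳᵢ
rectangular body | 5600.00 | 40.00 | 35.00 | 224000.00 | 196000.00
semicircular end | 1924.23 | -14.85 | 35.00 | -28583.33 | 67347.89
Σ | 7524.23 |  |  | 195416.67 | 263347.89
x_c = 195416.67 / 7524.23 = 25.97 mm
y_c = 263347.89 / 7524.23 = 35.00 mm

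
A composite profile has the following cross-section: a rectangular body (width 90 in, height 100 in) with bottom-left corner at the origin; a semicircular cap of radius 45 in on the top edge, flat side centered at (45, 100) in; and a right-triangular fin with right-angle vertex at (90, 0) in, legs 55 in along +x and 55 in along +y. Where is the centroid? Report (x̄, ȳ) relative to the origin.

rectangular body: A = 90 × 100 = 9000.00, centroid at (45.00, 50.00).
semicircular top: A = ½π·45² = 3180.86, centroid at (45.00, 119.10).
triangular fin: A = ½·55·55 = 1512.50, centroid at (108.33, 18.33).
ΣA = 13693.36 in²
ΣAx̄ = (9000.00)(45.00) + (3180.86)(45.00) + (1512.50)(108.33) = 711992.98 in³
ΣAȳ = (9000.00)(50.00) + (3180.86)(119.10) + (1512.50)(18.33) = 856565.42 in³
x̄ = 711992.98 / 13693.36 = 52.00 in
ȳ = 856565.42 / 13693.36 = 62.55 in

x̄ = 52.00 in, ȳ = 62.55 in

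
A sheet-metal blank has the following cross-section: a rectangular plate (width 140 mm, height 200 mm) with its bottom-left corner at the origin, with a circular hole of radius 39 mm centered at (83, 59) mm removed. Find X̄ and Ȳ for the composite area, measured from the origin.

X̄ = 67.32 mm, Ȳ = 108.44 mm

plate: A = 140 × 200 = 28000.00, centroid at (70.00, 100.00).
hole: A = −π·39² = -4778.36, centroid at (83.00, 59.00).
ΣA = 23221.64 mm², ΣAX̄ = 1563395.92 mm³, ΣAȲ = 2518076.62 mm³.
X̄ = 1563395.92/23221.64 = 67.32 mm; Ȳ = 2518076.62/23221.64 = 108.44 mm.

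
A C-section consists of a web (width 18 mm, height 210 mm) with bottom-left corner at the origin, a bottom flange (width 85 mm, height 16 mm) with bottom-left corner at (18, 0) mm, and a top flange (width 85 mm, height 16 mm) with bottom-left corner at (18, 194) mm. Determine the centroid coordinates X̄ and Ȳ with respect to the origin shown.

X̄ = 30.55 mm, Ȳ = 105.00 mm

web: A = 18 × 210 = 3780.00, centroid at (9.00, 105.00).
bottom flange: A = 85 × 16 = 1360.00, centroid at (60.50, 8.00).
top flange: A = 85 × 16 = 1360.00, centroid at (60.50, 202.00).
ΣA = 6500.00 mm²
ΣAX̄ = (3780.00)(9.00) + (1360.00)(60.50) + (1360.00)(60.50) = 198580.00 mm³
ΣAȲ = (3780.00)(105.00) + (1360.00)(8.00) + (1360.00)(202.00) = 682500.00 mm³
X̄ = 198580.00 / 6500.00 = 30.55 mm
Ȳ = 682500.00 / 6500.00 = 105.00 mm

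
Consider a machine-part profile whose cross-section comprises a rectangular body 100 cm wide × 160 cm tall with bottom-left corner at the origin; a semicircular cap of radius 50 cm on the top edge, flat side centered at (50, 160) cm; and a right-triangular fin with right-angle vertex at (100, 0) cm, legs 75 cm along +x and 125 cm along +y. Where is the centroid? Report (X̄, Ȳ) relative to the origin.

Part | A | x̄ᵢ | ȳᵢ | A·x̄ᵢ | A·ȳᵢ
rectangular body | 16000.00 | 50.00 | 80.00 | 800000.00 | 1280000.00
semicircular top | 3926.99 | 50.00 | 181.22 | 196349.54 | 711651.86
triangular fin | 4687.50 | 125.00 | 41.67 | 585937.50 | 195312.50
Σ | 24614.49 |  |  | 1582287.04 | 2186964.36
X̄ = 1582287.04 / 24614.49 = 64.28 cm
Ȳ = 2186964.36 / 24614.49 = 88.85 cm

X̄ = 64.28 cm, Ȳ = 88.85 cm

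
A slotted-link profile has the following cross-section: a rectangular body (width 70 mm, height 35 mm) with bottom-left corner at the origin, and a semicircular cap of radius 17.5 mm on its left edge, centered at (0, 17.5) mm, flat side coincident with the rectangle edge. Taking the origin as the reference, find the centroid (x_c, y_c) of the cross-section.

Part | A | x̄ᵢ | ȳᵢ | A·x̄ᵢ | A·ȳᵢ
rectangular body | 2450.00 | 35.00 | 17.50 | 85750.00 | 42875.00
semicircular end | 481.06 | -7.43 | 17.50 | -3572.92 | 8418.49
Σ | 2931.06 |  |  | 82177.08 | 51293.49
x_c = 82177.08 / 2931.06 = 28.04 mm
y_c = 51293.49 / 2931.06 = 17.50 mm

x_c = 28.04 mm, y_c = 17.50 mm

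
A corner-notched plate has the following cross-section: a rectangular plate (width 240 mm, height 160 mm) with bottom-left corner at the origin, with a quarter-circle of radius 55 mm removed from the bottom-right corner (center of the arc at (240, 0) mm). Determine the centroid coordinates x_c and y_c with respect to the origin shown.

plate: A = 240 × 160 = 38400.00, centroid at (120.00, 80.00).
removed quarter-circle: A = −¼π·55² = -2375.83, centroid at (216.66, 23.34).
ΣA = 36024.17 mm²
ΣAx_c = (38400.00)(120.00) + (-2375.83)(216.66) = 4093259.27 mm³
ΣAy_c = (38400.00)(80.00) + (-2375.83)(23.34) = 3016541.67 mm³
x_c = 4093259.27 / 36024.17 = 113.63 mm
y_c = 3016541.67 / 36024.17 = 83.74 mm

x_c = 113.63 mm, y_c = 83.74 mm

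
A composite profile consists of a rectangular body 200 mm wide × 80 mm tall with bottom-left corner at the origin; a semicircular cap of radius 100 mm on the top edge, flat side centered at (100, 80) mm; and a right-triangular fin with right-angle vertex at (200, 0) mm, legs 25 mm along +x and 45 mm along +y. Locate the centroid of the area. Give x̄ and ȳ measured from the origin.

x̄ = 101.89 mm, ȳ = 79.69 mm

rectangular body: A = 200 × 80 = 16000.00, centroid at (100.00, 40.00).
semicircular top: A = ½π·100² = 15707.96, centroid at (100.00, 122.44).
triangular fin: A = ½·25·45 = 562.50, centroid at (208.33, 15.00).
ΣA = 32270.46 mm², ΣAx̄ = 3287983.83 mm³, ΣAȳ = 2571741.23 mm³.
x̄ = 3287983.83/32270.46 = 101.89 mm; ȳ = 2571741.23/32270.46 = 79.69 mm.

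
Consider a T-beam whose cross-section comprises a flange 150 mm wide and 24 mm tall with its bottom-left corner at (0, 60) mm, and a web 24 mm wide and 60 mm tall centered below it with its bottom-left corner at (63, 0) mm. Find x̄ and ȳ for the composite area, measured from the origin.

x̄ = 75.00 mm, ȳ = 60.00 mm

web: A = 24 × 60 = 1440.00, centroid at (75.00, 30.00).
flange: A = 150 × 24 = 3600.00, centroid at (75.00, 72.00).
ΣA = 5040.00 mm², ΣAx̄ = 378000.00 mm³, ΣAȳ = 302400.00 mm³.
x̄ = 378000.00/5040.00 = 75.00 mm; ȳ = 302400.00/5040.00 = 60.00 mm.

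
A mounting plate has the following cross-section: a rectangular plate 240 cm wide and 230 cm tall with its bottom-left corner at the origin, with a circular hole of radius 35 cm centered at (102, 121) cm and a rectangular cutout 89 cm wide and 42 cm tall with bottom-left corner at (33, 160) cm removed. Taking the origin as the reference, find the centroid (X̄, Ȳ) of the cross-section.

X̄ = 124.79 cm, Ȳ = 109.33 cm

Part | A | x̄ᵢ | ȳᵢ | A·x̄ᵢ | A·ȳᵢ
plate | 55200.00 | 120.00 | 115.00 | 6624000.00 | 6348000.00
hole 1 | -3848.45 | 102.00 | 121.00 | -392542.00 | -465662.57
hole 2 | -3738.00 | 77.50 | 181.00 | -289695.00 | -676578.00
Σ | 47613.55 |  |  | 5941763.00 | 5205759.43
X̄ = 5941763.00 / 47613.55 = 124.79 cm
Ȳ = 5205759.43 / 47613.55 = 109.33 cm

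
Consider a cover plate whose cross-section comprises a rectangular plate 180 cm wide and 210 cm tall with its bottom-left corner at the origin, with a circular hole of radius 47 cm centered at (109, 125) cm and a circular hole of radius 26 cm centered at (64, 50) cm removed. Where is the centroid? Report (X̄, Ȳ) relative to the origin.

X̄ = 87.33 cm, Ȳ = 104.23 cm

plate: A = 180 × 210 = 37800.00, centroid at (90.00, 105.00).
hole 1: A = −π·47² = -6939.78, centroid at (109.00, 125.00).
hole 2: A = −π·26² = -2123.72, centroid at (64.00, 50.00).
ΣA = 28736.51 cm²
ΣAX̄ = (37800.00)(90.00) + (-6939.78)(109.00) + (-2123.72)(64.00) = 2509646.31 cm³
ΣAȲ = (37800.00)(105.00) + (-6939.78)(125.00) + (-2123.72)(50.00) = 2995341.90 cm³
X̄ = 2509646.31 / 28736.51 = 87.33 cm
Ȳ = 2995341.90 / 28736.51 = 104.23 cm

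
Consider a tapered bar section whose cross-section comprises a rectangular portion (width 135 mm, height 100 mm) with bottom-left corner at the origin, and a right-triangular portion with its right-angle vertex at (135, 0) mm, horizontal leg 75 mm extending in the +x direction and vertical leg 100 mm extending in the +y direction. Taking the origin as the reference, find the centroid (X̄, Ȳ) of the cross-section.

rectangular portion: A = 135 × 100 = 13500.00, centroid at (67.50, 50.00).
triangular portion: A = ½·75·100 = 3750.00, centroid at (160.00, 33.33).
ΣA = 17250.00 mm²
ΣAX̄ = (13500.00)(67.50) + (3750.00)(160.00) = 1511250.00 mm³
ΣAȲ = (13500.00)(50.00) + (3750.00)(33.33) = 800000.00 mm³
X̄ = 1511250.00 / 17250.00 = 87.61 mm
Ȳ = 800000.00 / 17250.00 = 46.38 mm

X̄ = 87.61 mm, Ȳ = 46.38 mm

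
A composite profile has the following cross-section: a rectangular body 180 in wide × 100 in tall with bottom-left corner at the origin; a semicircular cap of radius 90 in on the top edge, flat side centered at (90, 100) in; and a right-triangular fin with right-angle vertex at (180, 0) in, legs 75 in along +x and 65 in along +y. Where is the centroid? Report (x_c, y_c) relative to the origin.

x_c = 98.45 in, y_c = 81.76 in

rectangular body: A = 180 × 100 = 18000.00, centroid at (90.00, 50.00).
semicircular top: A = ½π·90² = 12723.45, centroid at (90.00, 138.20).
triangular fin: A = ½·75·65 = 2437.50, centroid at (205.00, 21.67).
ΣA = 33160.95 in²
ΣAx_c = (18000.00)(90.00) + (12723.45)(90.00) + (2437.50)(205.00) = 3264798.02 in³
ΣAy_c = (18000.00)(50.00) + (12723.45)(138.20) + (2437.50)(21.67) = 2711157.52 in³
x_c = 3264798.02 / 33160.95 = 98.45 in
y_c = 2711157.52 / 33160.95 = 81.76 in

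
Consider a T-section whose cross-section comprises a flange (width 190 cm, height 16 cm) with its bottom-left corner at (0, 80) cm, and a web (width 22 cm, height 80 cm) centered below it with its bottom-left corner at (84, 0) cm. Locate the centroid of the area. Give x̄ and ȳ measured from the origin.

x̄ = 95.00 cm, ȳ = 70.40 cm

web: A = 22 × 80 = 1760.00, centroid at (95.00, 40.00).
flange: A = 190 × 16 = 3040.00, centroid at (95.00, 88.00).
ΣA = 4800.00 cm², ΣAx̄ = 456000.00 cm³, ΣAȳ = 337920.00 cm³.
x̄ = 456000.00/4800.00 = 95.00 cm; ȳ = 337920.00/4800.00 = 70.40 cm.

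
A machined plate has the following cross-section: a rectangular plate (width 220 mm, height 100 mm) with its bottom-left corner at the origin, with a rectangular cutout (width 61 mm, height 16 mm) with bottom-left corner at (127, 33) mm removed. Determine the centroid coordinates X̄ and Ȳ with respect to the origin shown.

X̄ = 107.79 mm, Ȳ = 50.42 mm

plate: A = 220 × 100 = 22000.00, centroid at (110.00, 50.00).
hole: A = −(61 × 16) = -976.00, centroid at (157.50, 41.00).
ΣA = 21024.00 mm²
ΣAX̄ = (22000.00)(110.00) + (-976.00)(157.50) = 2266280.00 mm³
ΣAȲ = (22000.00)(50.00) + (-976.00)(41.00) = 1059984.00 mm³
X̄ = 2266280.00 / 21024.00 = 107.79 mm
Ȳ = 1059984.00 / 21024.00 = 50.42 mm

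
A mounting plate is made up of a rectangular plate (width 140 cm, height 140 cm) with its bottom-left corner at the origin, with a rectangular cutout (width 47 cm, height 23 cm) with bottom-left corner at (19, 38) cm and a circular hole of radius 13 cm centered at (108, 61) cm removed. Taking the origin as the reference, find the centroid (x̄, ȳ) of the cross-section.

Part | A | x̄ᵢ | ȳᵢ | A·x̄ᵢ | A·ȳᵢ
plate | 19600.00 | 70.00 | 70.00 | 1372000.00 | 1372000.00
hole 1 | -1081.00 | 42.50 | 49.50 | -45942.50 | -53509.50
hole 2 | -530.93 | 108.00 | 61.00 | -57340.35 | -32386.68
Σ | 17988.07 |  |  | 1268717.15 | 1286103.82
x̄ = 1268717.15 / 17988.07 = 70.53 cm
ȳ = 1286103.82 / 17988.07 = 71.50 cm

x̄ = 70.53 cm, ȳ = 71.50 cm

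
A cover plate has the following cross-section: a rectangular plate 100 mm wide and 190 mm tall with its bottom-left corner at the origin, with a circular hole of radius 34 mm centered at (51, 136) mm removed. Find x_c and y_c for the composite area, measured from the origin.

x_c = 49.76 mm, y_c = 85.31 mm

Part | A | x̄ᵢ | ȳᵢ | A·x̄ᵢ | A·ȳᵢ
plate | 19000.00 | 50.00 | 95.00 | 950000.00 | 1805000.00
hole | -3631.68 | 51.00 | 136.00 | -185215.74 | -493908.63
Σ | 15368.32 |  |  | 764784.26 | 1311091.37
x_c = 764784.26 / 15368.32 = 49.76 mm
y_c = 1311091.37 / 15368.32 = 85.31 mm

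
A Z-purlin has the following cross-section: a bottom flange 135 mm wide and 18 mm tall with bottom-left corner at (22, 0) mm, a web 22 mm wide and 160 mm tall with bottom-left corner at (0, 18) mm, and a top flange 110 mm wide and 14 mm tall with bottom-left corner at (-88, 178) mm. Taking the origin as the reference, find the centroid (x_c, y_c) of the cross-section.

x_c = 27.42 mm, y_c = 87.01 mm

bottom flange: A = 135 × 18 = 2430.00, centroid at (89.50, 9.00).
web: A = 22 × 160 = 3520.00, centroid at (11.00, 98.00).
top flange: A = 110 × 14 = 1540.00, centroid at (-33.00, 185.00).
ΣA = 7490.00 mm², ΣAx_c = 205385.00 mm³, ΣAy_c = 651730.00 mm³.
x_c = 205385.00/7490.00 = 27.42 mm; y_c = 651730.00/7490.00 = 87.01 mm.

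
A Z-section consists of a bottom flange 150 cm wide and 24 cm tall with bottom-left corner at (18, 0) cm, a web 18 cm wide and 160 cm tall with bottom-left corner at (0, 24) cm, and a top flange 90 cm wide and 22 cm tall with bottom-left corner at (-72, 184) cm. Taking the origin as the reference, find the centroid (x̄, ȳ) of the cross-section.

Part | A | x̄ᵢ | ȳᵢ | A·x̄ᵢ | A·ȳᵢ
bottom flange | 3600.00 | 93.00 | 12.00 | 334800.00 | 43200.00
web | 2880.00 | 9.00 | 104.00 | 25920.00 | 299520.00
top flange | 1980.00 | -27.00 | 195.00 | -53460.00 | 386100.00
Σ | 8460.00 |  |  | 307260.00 | 728820.00
x̄ = 307260.00 / 8460.00 = 36.32 cm
ȳ = 728820.00 / 8460.00 = 86.15 cm

x̄ = 36.32 cm, ȳ = 86.15 cm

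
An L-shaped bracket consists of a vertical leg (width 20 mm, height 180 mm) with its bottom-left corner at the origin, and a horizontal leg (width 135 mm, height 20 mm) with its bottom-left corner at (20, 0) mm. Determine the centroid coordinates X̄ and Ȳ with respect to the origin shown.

X̄ = 43.21 mm, Ȳ = 55.71 mm

vertical leg: A = 20 × 180 = 3600.00, centroid at (10.00, 90.00).
horizontal leg: A = 135 × 20 = 2700.00, centroid at (87.50, 10.00).
ΣA = 6300.00 mm², ΣAX̄ = 272250.00 mm³, ΣAȲ = 351000.00 mm³.
X̄ = 272250.00/6300.00 = 43.21 mm; Ȳ = 351000.00/6300.00 = 55.71 mm.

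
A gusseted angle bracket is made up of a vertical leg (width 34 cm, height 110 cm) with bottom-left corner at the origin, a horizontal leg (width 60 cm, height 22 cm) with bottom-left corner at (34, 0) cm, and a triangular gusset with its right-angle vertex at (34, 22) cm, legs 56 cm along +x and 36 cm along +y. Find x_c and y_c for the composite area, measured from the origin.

x_c = 33.15 cm, y_c = 41.94 cm

Part | A | x̄ᵢ | ȳᵢ | A·x̄ᵢ | A·ȳᵢ
vertical leg | 3740.00 | 17.00 | 55.00 | 63580.00 | 205700.00
horizontal leg | 1320.00 | 64.00 | 11.00 | 84480.00 | 14520.00
gusset | 1008.00 | 52.67 | 34.00 | 53088.00 | 34272.00
Σ | 6068.00 |  |  | 201148.00 | 254492.00
x_c = 201148.00 / 6068.00 = 33.15 cm
y_c = 254492.00 / 6068.00 = 41.94 cm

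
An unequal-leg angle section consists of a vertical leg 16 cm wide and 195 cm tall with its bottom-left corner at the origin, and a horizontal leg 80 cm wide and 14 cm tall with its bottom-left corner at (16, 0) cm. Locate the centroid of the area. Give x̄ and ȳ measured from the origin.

vertical leg: A = 16 × 195 = 3120.00, centroid at (8.00, 97.50).
horizontal leg: A = 80 × 14 = 1120.00, centroid at (56.00, 7.00).
ΣA = 4240.00 cm², ΣAx̄ = 87680.00 cm³, ΣAȳ = 312040.00 cm³.
x̄ = 87680.00/4240.00 = 20.68 cm; ȳ = 312040.00/4240.00 = 73.59 cm.

x̄ = 20.68 cm, ȳ = 73.59 cm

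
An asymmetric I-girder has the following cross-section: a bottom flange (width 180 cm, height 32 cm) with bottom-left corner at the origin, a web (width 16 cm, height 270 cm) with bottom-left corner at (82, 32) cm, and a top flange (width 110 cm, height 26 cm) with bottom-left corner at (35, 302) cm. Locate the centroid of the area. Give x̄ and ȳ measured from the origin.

bottom flange: A = 180 × 32 = 5760.00, centroid at (90.00, 16.00).
web: A = 16 × 270 = 4320.00, centroid at (90.00, 167.00).
top flange: A = 110 × 26 = 2860.00, centroid at (90.00, 315.00).
ΣA = 12940.00 cm²
ΣAx̄ = (5760.00)(90.00) + (4320.00)(90.00) + (2860.00)(90.00) = 1164600.00 cm³
ΣAȳ = (5760.00)(16.00) + (4320.00)(167.00) + (2860.00)(315.00) = 1714500.00 cm³
x̄ = 1164600.00 / 12940.00 = 90.00 cm
ȳ = 1714500.00 / 12940.00 = 132.50 cm

x̄ = 90.00 cm, ȳ = 132.50 cm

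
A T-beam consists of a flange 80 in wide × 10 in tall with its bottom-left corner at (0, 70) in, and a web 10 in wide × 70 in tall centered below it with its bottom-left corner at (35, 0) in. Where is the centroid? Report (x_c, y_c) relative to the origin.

x_c = 40.00 in, y_c = 56.33 in

web: A = 10 × 70 = 700.00, centroid at (40.00, 35.00).
flange: A = 80 × 10 = 800.00, centroid at (40.00, 75.00).
ΣA = 1500.00 in², ΣAx_c = 60000.00 in³, ΣAy_c = 84500.00 in³.
x_c = 60000.00/1500.00 = 40.00 in; y_c = 84500.00/1500.00 = 56.33 in.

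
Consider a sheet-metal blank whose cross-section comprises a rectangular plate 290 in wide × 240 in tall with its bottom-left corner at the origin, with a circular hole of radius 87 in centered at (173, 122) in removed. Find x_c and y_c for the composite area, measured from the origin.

Part | A | x̄ᵢ | ȳᵢ | A·x̄ᵢ | A·ȳᵢ
plate | 69600.00 | 145.00 | 120.00 | 10092000.00 | 8352000.00
hole | -23778.71 | 173.00 | 122.00 | -4113717.66 | -2901003.20
Σ | 45821.29 |  |  | 5978282.34 | 5450996.80
x_c = 5978282.34 / 45821.29 = 130.47 in
y_c = 5450996.80 / 45821.29 = 118.96 in

x_c = 130.47 in, y_c = 118.96 in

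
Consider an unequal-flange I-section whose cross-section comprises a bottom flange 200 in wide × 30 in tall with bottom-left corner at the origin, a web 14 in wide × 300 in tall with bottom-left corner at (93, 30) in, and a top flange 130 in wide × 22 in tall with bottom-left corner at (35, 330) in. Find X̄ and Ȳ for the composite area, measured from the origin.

Part | A | x̄ᵢ | ȳᵢ | A·x̄ᵢ | A·ȳᵢ
bottom flange | 6000.00 | 100.00 | 15.00 | 600000.00 | 90000.00
web | 4200.00 | 100.00 | 180.00 | 420000.00 | 756000.00
top flange | 2860.00 | 100.00 | 341.00 | 286000.00 | 975260.00
Σ | 13060.00 |  |  | 1306000.00 | 1821260.00
X̄ = 1306000.00 / 13060.00 = 100.00 in
Ȳ = 1821260.00 / 13060.00 = 139.45 in

X̄ = 100.00 in, Ȳ = 139.45 in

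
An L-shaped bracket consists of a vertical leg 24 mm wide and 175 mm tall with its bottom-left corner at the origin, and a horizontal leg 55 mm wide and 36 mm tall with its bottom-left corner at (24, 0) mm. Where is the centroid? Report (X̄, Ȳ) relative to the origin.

vertical leg: A = 24 × 175 = 4200.00, centroid at (12.00, 87.50).
horizontal leg: A = 55 × 36 = 1980.00, centroid at (51.50, 18.00).
ΣA = 6180.00 mm²
ΣAX̄ = (4200.00)(12.00) + (1980.00)(51.50) = 152370.00 mm³
ΣAȲ = (4200.00)(87.50) + (1980.00)(18.00) = 403140.00 mm³
X̄ = 152370.00 / 6180.00 = 24.66 mm
Ȳ = 403140.00 / 6180.00 = 65.23 mm

X̄ = 24.66 mm, Ȳ = 65.23 mm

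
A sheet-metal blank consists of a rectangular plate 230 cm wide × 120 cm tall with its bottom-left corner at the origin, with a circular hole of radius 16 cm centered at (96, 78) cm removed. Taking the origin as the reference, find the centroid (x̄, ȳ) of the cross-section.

x̄ = 115.57 cm, ȳ = 59.46 cm

plate: A = 230 × 120 = 27600.00, centroid at (115.00, 60.00).
hole: A = −π·16² = -804.25, centroid at (96.00, 78.00).
ΣA = 26795.75 cm²
ΣAx̄ = (27600.00)(115.00) + (-804.25)(96.00) = 3096792.22 cm³
ΣAȳ = (27600.00)(60.00) + (-804.25)(78.00) = 1593268.68 cm³
x̄ = 3096792.22 / 26795.75 = 115.57 cm
ȳ = 1593268.68 / 26795.75 = 59.46 cm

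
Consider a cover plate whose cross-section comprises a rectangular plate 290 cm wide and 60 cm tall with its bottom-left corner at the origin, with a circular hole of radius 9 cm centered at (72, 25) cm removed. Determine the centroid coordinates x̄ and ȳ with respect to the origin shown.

plate: A = 290 × 60 = 17400.00, centroid at (145.00, 30.00).
hole: A = −π·9² = -254.47, centroid at (72.00, 25.00).
ΣA = 17145.53 cm², ΣAx̄ = 2504678.23 cm³, ΣAȳ = 515638.27 cm³.
x̄ = 2504678.23/17145.53 = 146.08 cm; ȳ = 515638.27/17145.53 = 30.07 cm.

x̄ = 146.08 cm, ȳ = 30.07 cm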